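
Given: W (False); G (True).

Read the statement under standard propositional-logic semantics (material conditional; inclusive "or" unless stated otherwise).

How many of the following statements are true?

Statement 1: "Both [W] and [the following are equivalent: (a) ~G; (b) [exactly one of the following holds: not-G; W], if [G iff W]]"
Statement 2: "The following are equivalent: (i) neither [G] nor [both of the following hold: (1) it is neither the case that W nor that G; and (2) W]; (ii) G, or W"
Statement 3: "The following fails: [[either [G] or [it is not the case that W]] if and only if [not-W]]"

0

Statement 1: This is W & (~G <-> ((G <-> W) -> (~G xor W))).

~G = ~T = F
G <-> W = T <-> F = F
~G = ~T = F
~G xor W = F xor F = F
(G <-> W) -> (~G xor W) = F -> F = T
~G <-> ((G <-> W) -> (~G xor W)) = F <-> T = F
W & (~G <-> ((G <-> W) -> (~G xor W))) = F & F = F
Thus Statement 1 is false.

Statement 2: Parsed as (G nor ((W nor G) & W)) <-> (G | W)

W nor G = F nor T = F
(W nor G) & W = F & F = F
G nor ((W nor G) & W) = T nor F = F
G | W = T | F = T
(G nor ((W nor G) & W)) <-> (G | W) = F <-> T = F
Hence Statement 2 is false.

Statement 3: Formalization: ~((G | ~W) <-> ~W)

~W = ~F = T
G | ~W = T | T = T
~W = ~F = T
(G | ~W) <-> ~W = T <-> T = T
~((G | ~W) <-> ~W) = ~T = F
So Statement 3 is false.

True statements: 0 (none).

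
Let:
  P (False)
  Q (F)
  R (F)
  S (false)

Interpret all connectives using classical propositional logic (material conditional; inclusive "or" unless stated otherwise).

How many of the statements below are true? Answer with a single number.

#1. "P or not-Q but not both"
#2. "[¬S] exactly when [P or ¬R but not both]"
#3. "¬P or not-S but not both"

2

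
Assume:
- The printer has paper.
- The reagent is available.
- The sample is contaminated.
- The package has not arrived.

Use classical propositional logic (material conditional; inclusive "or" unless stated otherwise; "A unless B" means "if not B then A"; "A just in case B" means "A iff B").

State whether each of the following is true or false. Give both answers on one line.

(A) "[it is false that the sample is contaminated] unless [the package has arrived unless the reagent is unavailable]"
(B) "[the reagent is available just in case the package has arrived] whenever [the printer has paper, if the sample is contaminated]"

(A) False / (B) False

Let R = "the sample is contaminated" (True), S = "the package has arrived" (False), Q = "the reagent is available" (True), P = "the printer has paper" (True).

(A): Parsed as not R or (S or not Q)

not R = not True = False
not Q = not True = False
S or not Q = False or False = False
not R or (S or not Q) = False or False = False
So (A) is false.

(B): In symbols: (R -> P) -> (Q iff S)

R -> P = True -> True = True
Q iff S = True iff False = False
(R -> P) -> (Q iff S) = True -> False = False
Hence (B) is false.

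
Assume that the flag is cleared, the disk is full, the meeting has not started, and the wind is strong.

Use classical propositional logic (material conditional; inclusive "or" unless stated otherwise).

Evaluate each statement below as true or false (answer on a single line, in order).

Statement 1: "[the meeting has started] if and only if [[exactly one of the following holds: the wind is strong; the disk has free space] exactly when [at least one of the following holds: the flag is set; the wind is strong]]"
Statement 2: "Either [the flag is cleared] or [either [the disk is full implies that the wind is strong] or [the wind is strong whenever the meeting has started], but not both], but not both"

Let D = "the meeting has started" (F), P = "the wind is strong" (T), S = "the disk is full" (T), M = "the flag is set" (F).

Statement 1: Parsed as D <-> ((P xor ~S) <-> (M | P))

~S = ~T = F
P xor ~S = T xor F = T
M | P = F | T = T
(P xor ~S) <-> (M | P) = T <-> T = T
D <-> ((P xor ~S) <-> (M | P)) = F <-> T = F
Hence Statement 1 is false.

Statement 2: This is ~M xor ((S -> P) xor (D -> P)).

~M = ~F = T
S -> P = T -> T = T
D -> P = F -> T = T
(S -> P) xor (D -> P) = T xor T = F
~M xor ((S -> P) xor (D -> P)) = T xor F = T
Hence Statement 2 is true.

Statement 1 F, Statement 2 T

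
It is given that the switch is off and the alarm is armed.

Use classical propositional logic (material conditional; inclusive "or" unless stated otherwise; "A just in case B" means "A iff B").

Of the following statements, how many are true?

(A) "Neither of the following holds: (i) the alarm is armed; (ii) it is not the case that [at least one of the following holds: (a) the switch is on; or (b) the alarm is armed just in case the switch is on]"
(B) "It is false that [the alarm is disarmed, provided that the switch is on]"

0

Let Q = "the alarm is armed" (T), P = "the switch is on" (F).

(A): In symbols: Q nor ~(P | (Q <-> P))

Q <-> P = T <-> F = F
P | (Q <-> P) = F | F = F
~(P | (Q <-> P)) = ~F = T
Q nor ~(P | (Q <-> P)) = T nor T = F
So (A) is false.

(B): Parsed as ~(P -> ~Q)

~Q = ~T = F
P -> ~Q = F -> F = T
~(P -> ~Q) = ~T = F
So (B) is false.

0 of the 2 statements are true (none).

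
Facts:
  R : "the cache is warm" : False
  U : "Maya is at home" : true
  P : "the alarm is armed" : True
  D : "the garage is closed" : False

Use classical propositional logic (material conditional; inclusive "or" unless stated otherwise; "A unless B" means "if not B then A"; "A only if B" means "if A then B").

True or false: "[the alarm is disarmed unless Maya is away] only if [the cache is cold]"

Values: P=T, U=T, R=F.
Formalization: (¬P ∨ ¬U) → ¬R

¬P = ¬T = F
¬U = ¬T = F
¬P ∨ ¬U = F ∨ F = F
¬R = ¬F = T
(¬P ∨ ¬U) → ¬R = F → T = T

The statement is true.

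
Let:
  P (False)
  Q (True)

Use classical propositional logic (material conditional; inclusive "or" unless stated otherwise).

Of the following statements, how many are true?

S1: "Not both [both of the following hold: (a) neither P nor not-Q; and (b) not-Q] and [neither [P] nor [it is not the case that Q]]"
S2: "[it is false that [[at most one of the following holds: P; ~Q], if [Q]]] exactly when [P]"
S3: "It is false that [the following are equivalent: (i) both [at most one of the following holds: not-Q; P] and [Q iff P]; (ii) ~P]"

S1: This is ((P nor not Q) and not Q) nand (P nor not Q).

not Q = not True = False
P nor not Q = False nor False = True
not Q = not True = False
(P nor not Q) and not Q = True and False = False
not Q = not True = False
P nor not Q = False nor False = True
((P nor not Q) and not Q) nand (P nor not Q) = False nand True = True
Thus S1 is true.

S2: In symbols: not (Q -> (P nand not Q)) iff P

not Q = not True = False
P nand not Q = False nand False = True
Q -> (P nand not Q) = True -> True = True
not (Q -> (P nand not Q)) = not True = False
not (Q -> (P nand not Q)) iff P = False iff False = True
Hence S2 is true.

S3: In symbols: not (((not Q nand P) and (Q iff P)) iff not P)

not Q = not True = False
not Q nand P = False nand False = True
Q iff P = True iff False = False
(not Q nand P) and (Q iff P) = True and False = False
not P = not False = True
((not Q nand P) and (Q iff P)) iff not P = False iff True = False
not (((not Q nand P) and (Q iff P)) iff not P) = not False = True
So S3 is true.

True statements: 3 (S1, S2, S3).

3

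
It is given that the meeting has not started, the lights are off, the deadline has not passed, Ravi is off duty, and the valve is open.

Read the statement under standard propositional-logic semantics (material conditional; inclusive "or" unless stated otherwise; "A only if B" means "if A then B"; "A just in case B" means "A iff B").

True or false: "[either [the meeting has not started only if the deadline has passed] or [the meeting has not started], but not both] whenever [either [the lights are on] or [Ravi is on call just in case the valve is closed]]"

The statement is true.

Let P = "the lights are on" (False), S = "Ravi is on call" (False), Q = "the valve is open" (True), D = "the meeting has started" (False), K = "the deadline has passed" (False).
This is (P or (S iff not Q)) -> ((not D -> K) xor not D).

not Q = not True = False
S iff not Q = False iff False = True
P or (S iff not Q) = False or True = True
not D = not False = True
not D -> K = True -> False = False
not D = not False = True
(not D -> K) xor not D = False xor True = True
(P or (S iff not Q)) -> ((not D -> K) xor not D) = True -> True = True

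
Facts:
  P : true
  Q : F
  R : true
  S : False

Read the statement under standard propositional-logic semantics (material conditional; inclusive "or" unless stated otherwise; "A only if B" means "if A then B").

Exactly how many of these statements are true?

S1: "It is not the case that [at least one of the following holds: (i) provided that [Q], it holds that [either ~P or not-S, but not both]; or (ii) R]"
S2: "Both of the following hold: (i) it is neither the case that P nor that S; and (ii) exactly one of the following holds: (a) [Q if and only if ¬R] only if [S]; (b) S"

S1: This is not ((Q -> (not P xor not S)) or R).

not P = not True = False
not S = not False = True
not P xor not S = False xor True = True
Q -> (not P xor not S) = False -> True = True
(Q -> (not P xor not S)) or R = True or True = True
not ((Q -> (not P xor not S)) or R) = not True = False
Thus S1 is false.

S2: Formalization: (P nor S) and (((Q iff not R) -> S) xor S)

P nor S = True nor False = False
not R = not True = False
Q iff not R = False iff False = True
(Q iff not R) -> S = True -> False = False
((Q iff not R) -> S) xor S = False xor False = False
(P nor S) and (((Q iff not R) -> S) xor S) = False and False = False
Thus S2 is false.

True statements: 0 (none).

0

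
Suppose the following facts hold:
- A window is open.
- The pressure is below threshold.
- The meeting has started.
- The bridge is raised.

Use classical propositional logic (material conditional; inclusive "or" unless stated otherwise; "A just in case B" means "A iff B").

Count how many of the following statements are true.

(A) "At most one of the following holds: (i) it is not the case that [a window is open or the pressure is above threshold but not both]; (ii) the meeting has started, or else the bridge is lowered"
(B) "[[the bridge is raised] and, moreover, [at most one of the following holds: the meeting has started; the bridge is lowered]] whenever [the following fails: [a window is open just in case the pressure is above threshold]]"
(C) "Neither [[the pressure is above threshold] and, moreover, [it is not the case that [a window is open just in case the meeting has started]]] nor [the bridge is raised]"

Let P = "a window is open" (T), D = "the pressure is above threshold" (F), L = "the meeting has started" (T), H = "the bridge is raised" (T).

(A): This is ~(P xor D) nand (L | ~H).

P xor D = T xor F = T
~(P xor D) = ~T = F
~H = ~T = F
L | ~H = T | F = T
~(P xor D) nand (L | ~H) = F nand T = T
Hence (A) is true.

(B): This is ~(P <-> D) -> (H & (L nand ~H)).

P <-> D = T <-> F = F
~(P <-> D) = ~F = T
~H = ~T = F
L nand ~H = T nand F = T
H & (L nand ~H) = T & T = T
~(P <-> D) -> (H & (L nand ~H)) = T -> T = T
Thus (B) is true.

(C): This is (D & ~(P <-> L)) nor H.

P <-> L = T <-> T = T
~(P <-> L) = ~T = F
D & ~(P <-> L) = F & F = F
(D & ~(P <-> L)) nor H = F nor T = F
So (C) is false.

Count: 2.

2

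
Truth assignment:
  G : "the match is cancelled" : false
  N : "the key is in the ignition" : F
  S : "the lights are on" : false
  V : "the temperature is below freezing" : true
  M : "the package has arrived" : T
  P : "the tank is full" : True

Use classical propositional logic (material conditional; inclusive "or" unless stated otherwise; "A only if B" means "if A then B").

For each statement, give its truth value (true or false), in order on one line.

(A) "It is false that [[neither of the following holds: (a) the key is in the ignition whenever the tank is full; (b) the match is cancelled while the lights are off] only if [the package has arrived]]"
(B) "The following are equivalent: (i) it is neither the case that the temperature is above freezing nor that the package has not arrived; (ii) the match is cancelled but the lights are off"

(A) False; (B) False

(A): This is not (((P -> N) nor (G and not S)) -> M).

P -> N = True -> False = False
not S = not False = True
G and not S = False and True = False
(P -> N) nor (G and not S) = False nor False = True
((P -> N) nor (G and not S)) -> M = True -> True = True
not (((P -> N) nor (G and not S)) -> M) = not True = False
Hence (A) is false.

(B): Parsed as (not V nor not M) iff (G and not S)

not V = not True = False
not M = not True = False
not V nor not M = False nor False = True
not S = not False = True
G and not S = False and True = False
(not V nor not M) iff (G and not S) = True iff False = False
So (B) is false.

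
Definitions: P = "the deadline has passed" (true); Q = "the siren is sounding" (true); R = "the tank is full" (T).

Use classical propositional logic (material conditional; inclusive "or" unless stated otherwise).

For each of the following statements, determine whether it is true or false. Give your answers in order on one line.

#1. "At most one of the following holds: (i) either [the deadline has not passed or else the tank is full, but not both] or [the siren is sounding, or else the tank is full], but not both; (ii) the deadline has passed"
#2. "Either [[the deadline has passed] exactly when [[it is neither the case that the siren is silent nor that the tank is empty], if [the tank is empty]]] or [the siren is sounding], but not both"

#1 True, #2 False

#1: Formalization: ((¬P ⊕ R) ⊕ (Q ∨ R)) ↑ P

¬P = ¬T = F
¬P ⊕ R = F ⊕ T = T
Q ∨ R = T ∨ T = T
(¬P ⊕ R) ⊕ (Q ∨ R) = T ⊕ T = F
((¬P ⊕ R) ⊕ (Q ∨ R)) ↑ P = F ↑ T = T
Hence #1 is true.

#2: Formalization: (P ↔ (¬R → (¬Q ↓ ¬R))) ⊕ Q

¬R = ¬T = F
¬Q = ¬T = F
¬R = ¬T = F
¬Q ↓ ¬R = F ↓ F = T
¬R → (¬Q ↓ ¬R) = F → T = T
P ↔ (¬R → (¬Q ↓ ¬R)) = T ↔ T = T
(P ↔ (¬R → (¬Q ↓ ¬R))) ⊕ Q = T ⊕ T = F
Thus #2 is false.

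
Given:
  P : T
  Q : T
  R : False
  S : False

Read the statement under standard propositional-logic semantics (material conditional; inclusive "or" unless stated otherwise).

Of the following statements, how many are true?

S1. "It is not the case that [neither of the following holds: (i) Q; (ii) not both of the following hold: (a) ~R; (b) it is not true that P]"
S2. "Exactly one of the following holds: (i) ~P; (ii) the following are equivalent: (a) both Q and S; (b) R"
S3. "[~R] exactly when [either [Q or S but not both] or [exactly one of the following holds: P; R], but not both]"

2

S1: Formalization: ¬(Q ↓ (¬R ↑ ¬P))

¬R = ¬F = T
¬P = ¬T = F
¬R ↑ ¬P = T ↑ F = T
Q ↓ (¬R ↑ ¬P) = T ↓ T = F
¬(Q ↓ (¬R ↑ ¬P)) = ¬F = T
Hence S1 is true.

S2: In symbols: ¬P ⊕ ((Q ∧ S) ↔ R)

¬P = ¬T = F
Q ∧ S = T ∧ F = F
(Q ∧ S) ↔ R = F ↔ F = T
¬P ⊕ ((Q ∧ S) ↔ R) = F ⊕ T = T
So S2 is true.

S3: Formalization: ¬R ↔ ((Q ⊕ S) ⊕ (P ⊕ R))

¬R = ¬F = T
Q ⊕ S = T ⊕ F = T
P ⊕ R = T ⊕ F = T
(Q ⊕ S) ⊕ (P ⊕ R) = T ⊕ T = F
¬R ↔ ((Q ⊕ S) ⊕ (P ⊕ R)) = T ↔ F = F
So S3 is false.

True statements: 2 (S1, S2).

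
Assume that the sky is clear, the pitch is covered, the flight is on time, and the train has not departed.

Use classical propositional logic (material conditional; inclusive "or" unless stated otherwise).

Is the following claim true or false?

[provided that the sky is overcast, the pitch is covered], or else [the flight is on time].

True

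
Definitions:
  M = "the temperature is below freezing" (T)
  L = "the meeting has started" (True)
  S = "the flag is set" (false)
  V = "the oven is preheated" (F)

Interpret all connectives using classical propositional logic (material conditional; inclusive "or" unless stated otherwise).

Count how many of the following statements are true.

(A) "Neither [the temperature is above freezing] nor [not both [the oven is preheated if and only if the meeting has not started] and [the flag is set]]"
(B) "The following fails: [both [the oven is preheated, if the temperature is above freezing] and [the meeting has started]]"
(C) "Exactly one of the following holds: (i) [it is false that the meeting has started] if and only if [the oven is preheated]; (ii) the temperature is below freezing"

0

(A): Parsed as not M nor ((V iff not L) nand S)

not M = not True = False
not L = not True = False
V iff not L = False iff False = True
(V iff not L) nand S = True nand False = True
not M nor ((V iff not L) nand S) = False nor True = False
Hence (A) is false.

(B): In symbols: not ((not M -> V) and L)

not M = not True = False
not M -> V = False -> False = True
(not M -> V) and L = True and True = True
not ((not M -> V) and L) = not True = False
Hence (B) is false.

(C): This is (not L iff V) xor M.

not L = not True = False
not L iff V = False iff False = True
(not L iff V) xor M = True xor True = False
So (C) is false.

True statements: 0 (none).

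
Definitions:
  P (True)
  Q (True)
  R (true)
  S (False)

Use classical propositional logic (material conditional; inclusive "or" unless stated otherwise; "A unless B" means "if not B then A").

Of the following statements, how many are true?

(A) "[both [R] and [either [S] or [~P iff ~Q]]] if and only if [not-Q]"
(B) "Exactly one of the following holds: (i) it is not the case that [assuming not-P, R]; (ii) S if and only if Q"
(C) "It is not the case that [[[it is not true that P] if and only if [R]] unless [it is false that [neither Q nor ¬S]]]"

0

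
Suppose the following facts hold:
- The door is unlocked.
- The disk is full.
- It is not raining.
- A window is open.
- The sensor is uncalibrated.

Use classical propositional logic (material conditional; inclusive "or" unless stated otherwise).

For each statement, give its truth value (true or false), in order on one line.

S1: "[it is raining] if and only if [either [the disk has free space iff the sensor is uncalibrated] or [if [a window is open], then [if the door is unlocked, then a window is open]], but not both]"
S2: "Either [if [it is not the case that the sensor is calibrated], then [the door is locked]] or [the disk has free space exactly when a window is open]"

S1 false / S2 false

Let R = "it is raining" (F), Q = "the disk is full" (T), U = "the sensor is calibrated" (F), S = "a window is open" (T), P = "the door is locked" (F).

S1: Formalization: R <-> ((~Q <-> ~U) xor (S -> (~P -> S)))

~Q = ~T = F
~U = ~F = T
~Q <-> ~U = F <-> T = F
~P = ~F = T
~P -> S = T -> T = T
S -> (~P -> S) = T -> T = T
(~Q <-> ~U) xor (S -> (~P -> S)) = F xor T = T
R <-> ((~Q <-> ~U) xor (S -> (~P -> S))) = F <-> T = F
So S1 is false.

S2: Formalization: (~U -> P) | (~Q <-> S)

~U = ~F = T
~U -> P = T -> F = F
~Q = ~T = F
~Q <-> S = F <-> T = F
(~U -> P) | (~Q <-> S) = F | F = F
Hence S2 is false.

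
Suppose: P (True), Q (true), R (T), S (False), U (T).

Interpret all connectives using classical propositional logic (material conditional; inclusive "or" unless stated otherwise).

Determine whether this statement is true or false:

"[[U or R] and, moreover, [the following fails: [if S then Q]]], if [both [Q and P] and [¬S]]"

False.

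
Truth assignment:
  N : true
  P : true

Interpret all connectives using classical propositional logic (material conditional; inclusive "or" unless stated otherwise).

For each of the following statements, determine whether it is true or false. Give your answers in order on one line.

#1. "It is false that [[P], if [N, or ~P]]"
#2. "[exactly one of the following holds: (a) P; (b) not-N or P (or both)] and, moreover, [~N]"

#1: In symbols: ~((N | ~P) -> P)

~P = ~T = F
N | ~P = T | F = T
(N | ~P) -> P = T -> T = T
~((N | ~P) -> P) = ~T = F
Hence #1 is false.

#2: In symbols: (P xor (~N | P)) & ~N

~N = ~T = F
~N | P = F | T = T
P xor (~N | P) = T xor T = F
~N = ~T = F
(P xor (~N | P)) & ~N = F & F = F
Hence #2 is false.

#1 F, #2 F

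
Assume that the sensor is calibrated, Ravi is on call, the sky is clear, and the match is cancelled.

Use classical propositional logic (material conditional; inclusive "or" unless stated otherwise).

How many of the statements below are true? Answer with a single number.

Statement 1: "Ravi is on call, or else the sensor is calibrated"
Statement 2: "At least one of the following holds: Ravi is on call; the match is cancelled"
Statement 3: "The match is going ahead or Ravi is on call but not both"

3

Let R = "Ravi is on call" (True), P = "the sensor is calibrated" (True), S = "the match is cancelled" (True).

Statement 1: Formalization: R or P

R or P = True or True = True
Hence Statement 1 is true.

Statement 2: Formalization: R or S

R or S = True or True = True
Thus Statement 2 is true.

Statement 3: Formalization: not S xor R

not S = not True = False
not S xor R = False xor True = True
Hence Statement 3 is true.

Count: 3.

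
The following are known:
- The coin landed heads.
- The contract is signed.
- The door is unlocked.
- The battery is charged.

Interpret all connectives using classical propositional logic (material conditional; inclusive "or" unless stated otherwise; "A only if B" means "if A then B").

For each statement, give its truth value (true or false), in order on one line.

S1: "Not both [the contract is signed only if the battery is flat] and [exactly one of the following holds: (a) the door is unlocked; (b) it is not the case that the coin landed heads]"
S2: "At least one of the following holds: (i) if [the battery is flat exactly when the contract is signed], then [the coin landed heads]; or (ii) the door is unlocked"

Let Q = "the contract is signed" (T), S = "the battery is charged" (T), R = "the door is locked" (F), P = "the coin landed heads" (T).

S1: This is (Q -> ~S) nand (~R xor ~P).

~S = ~T = F
Q -> ~S = T -> F = F
~R = ~F = T
~P = ~T = F
~R xor ~P = T xor F = T
(Q -> ~S) nand (~R xor ~P) = F nand T = T
Hence S1 is true.

S2: In symbols: ((~S <-> Q) -> P) | ~R

~S = ~T = F
~S <-> Q = F <-> T = F
(~S <-> Q) -> P = F -> T = T
~R = ~F = T
((~S <-> Q) -> P) | ~R = T | T = T
Thus S2 is true.

S1 true / S2 true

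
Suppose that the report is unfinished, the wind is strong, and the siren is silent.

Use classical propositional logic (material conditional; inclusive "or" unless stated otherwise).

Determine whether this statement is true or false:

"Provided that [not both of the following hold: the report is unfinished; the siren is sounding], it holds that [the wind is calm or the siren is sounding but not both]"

The statement is false.

Let P = "the report is finished" (F), R = "the siren is sounding" (F), Q = "the wind is strong" (T).
Formalization: (~P nand R) -> (~Q xor R)

~P = ~F = T
~P nand R = T nand F = T
~Q = ~T = F
~Q xor R = F xor F = F
(~P nand R) -> (~Q xor R) = T -> F = F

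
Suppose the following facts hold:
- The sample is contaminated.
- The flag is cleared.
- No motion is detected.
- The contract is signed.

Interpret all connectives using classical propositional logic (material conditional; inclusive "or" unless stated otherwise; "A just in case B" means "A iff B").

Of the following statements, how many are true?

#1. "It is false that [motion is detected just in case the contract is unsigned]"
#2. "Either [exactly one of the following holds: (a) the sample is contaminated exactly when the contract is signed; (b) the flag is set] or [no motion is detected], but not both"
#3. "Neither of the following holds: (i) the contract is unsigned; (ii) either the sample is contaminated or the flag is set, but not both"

Let R = "motion is detected" (False), M = "the contract is signed" (True), V = "the sample is contaminated" (True), K = "the flag is set" (False).

#1: This is not (R iff not M).

not M = not True = False
R iff not M = False iff False = True
not (R iff not M) = not True = False
So #1 is false.

#2: Formalization: ((V iff M) xor K) xor not R

V iff M = True iff True = True
(V iff M) xor K = True xor False = True
not R = not False = True
((V iff M) xor K) xor not R = True xor True = False
Hence #2 is false.

#3: This is not M nor (V xor K).

not M = not True = False
V xor K = True xor False = True
not M nor (V xor K) = False nor True = False
Thus #3 is false.

Count: 0.

0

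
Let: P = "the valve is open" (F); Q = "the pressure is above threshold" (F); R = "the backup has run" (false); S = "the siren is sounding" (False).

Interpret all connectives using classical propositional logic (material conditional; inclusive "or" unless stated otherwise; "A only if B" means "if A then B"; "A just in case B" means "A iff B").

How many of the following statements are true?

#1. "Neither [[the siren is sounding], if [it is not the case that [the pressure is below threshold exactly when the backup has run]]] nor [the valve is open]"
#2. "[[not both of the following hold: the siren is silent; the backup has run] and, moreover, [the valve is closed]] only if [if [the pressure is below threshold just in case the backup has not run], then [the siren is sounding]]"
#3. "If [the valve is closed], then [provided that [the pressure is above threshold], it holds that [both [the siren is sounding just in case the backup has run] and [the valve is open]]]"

#1: Parsed as (~(~Q <-> R) -> S) nor P

~Q = ~F = T
~Q <-> R = T <-> F = F
~(~Q <-> R) = ~F = T
~(~Q <-> R) -> S = T -> F = F
(~(~Q <-> R) -> S) nor P = F nor F = T
So #1 is true.

#2: In symbols: ((~S nand R) & ~P) -> ((~Q <-> ~R) -> S)

~S = ~F = T
~S nand R = T nand F = T
~P = ~F = T
(~S nand R) & ~P = T & T = T
~Q = ~F = T
~R = ~F = T
~Q <-> ~R = T <-> T = T
(~Q <-> ~R) -> S = T -> F = F
((~S nand R) & ~P) -> ((~Q <-> ~R) -> S) = T -> F = F
Thus #2 is false.

#3: Parsed as ~P -> (Q -> ((S <-> R) & P))

~P = ~F = T
S <-> R = F <-> F = T
(S <-> R) & P = T & F = F
Q -> ((S <-> R) & P) = F -> F = T
~P -> (Q -> ((S <-> R) & P)) = T -> T = T
Thus #3 is true.

2 of the 3 statements are true (#1, #3).

2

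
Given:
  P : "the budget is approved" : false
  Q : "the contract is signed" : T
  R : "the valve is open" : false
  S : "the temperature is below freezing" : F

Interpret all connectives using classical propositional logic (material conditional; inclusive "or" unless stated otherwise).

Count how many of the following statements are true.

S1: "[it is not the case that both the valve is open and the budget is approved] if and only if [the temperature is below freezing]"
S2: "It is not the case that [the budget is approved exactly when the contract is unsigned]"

0

S1: Parsed as (R nand P) <-> S

R nand P = F nand F = T
(R nand P) <-> S = T <-> F = F
Hence S1 is false.

S2: This is ~(P <-> ~Q).

~Q = ~T = F
P <-> ~Q = F <-> F = T
~(P <-> ~Q) = ~T = F
Hence S2 is false.

0 of the 2 statements are true (none).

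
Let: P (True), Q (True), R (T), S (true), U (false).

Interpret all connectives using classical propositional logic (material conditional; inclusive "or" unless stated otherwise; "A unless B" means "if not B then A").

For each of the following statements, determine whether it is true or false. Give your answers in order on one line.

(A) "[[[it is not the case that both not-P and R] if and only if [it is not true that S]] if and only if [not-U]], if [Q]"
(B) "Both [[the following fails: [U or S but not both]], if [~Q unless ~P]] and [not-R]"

(A) False, (B) False

(A): This is Q → (((¬P ↑ R) ↔ ¬S) ↔ ¬U).

¬P = ¬T = F
¬P ↑ R = F ↑ T = T
¬S = ¬T = F
(¬P ↑ R) ↔ ¬S = T ↔ F = F
¬U = ¬F = T
((¬P ↑ R) ↔ ¬S) ↔ ¬U = F ↔ T = F
Q → (((¬P ↑ R) ↔ ¬S) ↔ ¬U) = T → F = F
So (A) is false.

(B): This is ((¬Q ∨ ¬P) → ¬(U ⊕ S)) ∧ ¬R.

¬Q = ¬T = F
¬P = ¬T = F
¬Q ∨ ¬P = F ∨ F = F
U ⊕ S = F ⊕ T = T
¬(U ⊕ S) = ¬T = F
(¬Q ∨ ¬P) → ¬(U ⊕ S) = F → F = T
¬R = ¬T = F
((¬Q ∨ ¬P) → ¬(U ⊕ S)) ∧ ¬R = T ∧ F = F
Thus (B) is false.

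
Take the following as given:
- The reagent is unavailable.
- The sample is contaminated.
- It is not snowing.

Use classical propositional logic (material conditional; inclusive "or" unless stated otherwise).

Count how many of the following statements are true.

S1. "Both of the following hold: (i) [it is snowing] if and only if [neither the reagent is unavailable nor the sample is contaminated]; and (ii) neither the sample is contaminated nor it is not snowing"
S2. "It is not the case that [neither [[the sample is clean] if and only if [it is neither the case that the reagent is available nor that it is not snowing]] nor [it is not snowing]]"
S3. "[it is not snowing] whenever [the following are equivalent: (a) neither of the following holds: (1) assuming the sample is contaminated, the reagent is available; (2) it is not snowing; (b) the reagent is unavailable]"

2

Let Q = "it is snowing" (F), S = "the reagent is available" (F), P = "the sample is contaminated" (T).

S1: Parsed as (Q ↔ (¬S ↓ P)) ∧ (P ↓ ¬Q)

¬S = ¬F = T
¬S ↓ P = T ↓ T = F
Q ↔ (¬S ↓ P) = F ↔ F = T
¬Q = ¬F = T
P ↓ ¬Q = T ↓ T = F
(Q ↔ (¬S ↓ P)) ∧ (P ↓ ¬Q) = T ∧ F = F
Thus S1 is false.

S2: In symbols: ¬((¬P ↔ (S ↓ ¬Q)) ↓ ¬Q)

¬P = ¬T = F
¬Q = ¬F = T
S ↓ ¬Q = F ↓ T = F
¬P ↔ (S ↓ ¬Q) = F ↔ F = T
¬Q = ¬F = T
(¬P ↔ (S ↓ ¬Q)) ↓ ¬Q = T ↓ T = F
¬((¬P ↔ (S ↓ ¬Q)) ↓ ¬Q) = ¬F = T
Hence S2 is true.

S3: This is (((P → S) ↓ ¬Q) ↔ ¬S) → ¬Q.

P → S = T → F = F
¬Q = ¬F = T
(P → S) ↓ ¬Q = F ↓ T = F
¬S = ¬F = T
((P → S) ↓ ¬Q) ↔ ¬S = F ↔ T = F
¬Q = ¬F = T
(((P → S) ↓ ¬Q) ↔ ¬S) → ¬Q = F → T = T
Thus S3 is true.

Count: 2.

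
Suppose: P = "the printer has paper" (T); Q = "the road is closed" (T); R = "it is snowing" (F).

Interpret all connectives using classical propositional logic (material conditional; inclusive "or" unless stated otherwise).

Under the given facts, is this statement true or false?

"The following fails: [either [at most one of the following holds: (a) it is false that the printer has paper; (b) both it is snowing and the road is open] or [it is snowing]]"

Values: P=True, R=False, Q=True.
Parsed as not ((not P nand (R and not Q)) or R)

not P = not True = False
not Q = not True = False
R and not Q = False and False = False
not P nand (R and not Q) = False nand False = True
(not P nand (R and not Q)) or R = True or False = True
not ((not P nand (R and not Q)) or R) = not True = False

False.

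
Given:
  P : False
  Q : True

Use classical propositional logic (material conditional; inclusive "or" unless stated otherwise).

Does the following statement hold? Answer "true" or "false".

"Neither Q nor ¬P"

Formalization: Q ↓ ¬P

¬P = ¬F = T
Q ↓ ¬P = T ↓ T = F

The statement is false.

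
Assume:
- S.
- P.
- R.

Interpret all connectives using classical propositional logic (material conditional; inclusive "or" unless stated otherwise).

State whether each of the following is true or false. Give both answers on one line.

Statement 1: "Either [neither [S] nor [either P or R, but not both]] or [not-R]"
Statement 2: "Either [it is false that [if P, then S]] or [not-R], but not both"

Statement 1: Parsed as (S nor (P xor R)) or not R

P xor R = True xor True = False
S nor (P xor R) = True nor False = False
not R = not True = False
(S nor (P xor R)) or not R = False or False = False
Thus Statement 1 is false.

Statement 2: This is not (P -> S) xor not R.

P -> S = True -> True = True
not (P -> S) = not True = False
not R = not True = False
not (P -> S) xor not R = False xor False = False
Thus Statement 2 is false.

Statement 1 false, Statement 2 false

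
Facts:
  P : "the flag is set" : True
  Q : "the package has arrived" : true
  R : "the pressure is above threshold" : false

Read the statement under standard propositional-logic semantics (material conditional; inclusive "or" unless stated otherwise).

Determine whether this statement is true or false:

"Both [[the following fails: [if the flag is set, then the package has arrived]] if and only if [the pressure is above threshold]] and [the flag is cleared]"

False.

Formalization: (¬(P → Q) ↔ R) ∧ ¬P

P → Q = T → T = T
¬(P → Q) = ¬T = F
¬(P → Q) ↔ R = F ↔ F = T
¬P = ¬T = F
(¬(P → Q) ↔ R) ∧ ¬P = T ∧ F = F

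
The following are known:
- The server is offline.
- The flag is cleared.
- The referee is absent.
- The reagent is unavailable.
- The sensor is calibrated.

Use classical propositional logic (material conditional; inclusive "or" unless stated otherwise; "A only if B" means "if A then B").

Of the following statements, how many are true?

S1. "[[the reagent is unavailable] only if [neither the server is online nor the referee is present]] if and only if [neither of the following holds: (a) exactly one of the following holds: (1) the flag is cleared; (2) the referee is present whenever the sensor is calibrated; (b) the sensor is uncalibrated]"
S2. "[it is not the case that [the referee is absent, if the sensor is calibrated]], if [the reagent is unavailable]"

Let V = "the reagent is available" (F), K = "the server is online" (F), S = "the referee is present" (F), D = "the flag is set" (F), M = "the sensor is calibrated" (T).

S1: Parsed as (~V -> (K nor S)) <-> ((~D xor (M -> S)) nor ~M)

~V = ~F = T
K nor S = F nor F = T
~V -> (K nor S) = T -> T = T
~D = ~F = T
M -> S = T -> F = F
~D xor (M -> S) = T xor F = T
~M = ~T = F
(~D xor (M -> S)) nor ~M = T nor F = F
(~V -> (K nor S)) <-> ((~D xor (M -> S)) nor ~M) = T <-> F = F
Thus S1 is false.

S2: In symbols: ~V -> ~(M -> ~S)

~V = ~F = T
~S = ~F = T
M -> ~S = T -> T = T
~(M -> ~S) = ~T = F
~V -> ~(M -> ~S) = T -> F = F
Hence S2 is false.

0 of the 2 statements are true (none).

0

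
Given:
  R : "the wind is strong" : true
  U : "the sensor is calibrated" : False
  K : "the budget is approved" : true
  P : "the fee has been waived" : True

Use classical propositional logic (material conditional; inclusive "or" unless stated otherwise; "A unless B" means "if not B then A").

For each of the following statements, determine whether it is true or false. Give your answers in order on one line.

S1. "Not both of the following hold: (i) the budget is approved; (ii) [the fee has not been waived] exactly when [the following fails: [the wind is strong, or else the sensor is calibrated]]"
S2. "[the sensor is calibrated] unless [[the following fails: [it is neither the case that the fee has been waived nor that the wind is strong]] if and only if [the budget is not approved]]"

S1: This is K nand (~P <-> ~(R | U)).

~P = ~T = F
R | U = T | F = T
~(R | U) = ~T = F
~P <-> ~(R | U) = F <-> F = T
K nand (~P <-> ~(R | U)) = T nand T = F
Hence S1 is false.

S2: Formalization: U | (~(P nor R) <-> ~K)

P nor R = T nor T = F
~(P nor R) = ~F = T
~K = ~T = F
~(P nor R) <-> ~K = T <-> F = F
U | (~(P nor R) <-> ~K) = F | F = F
Hence S2 is false.

S1 False; S2 False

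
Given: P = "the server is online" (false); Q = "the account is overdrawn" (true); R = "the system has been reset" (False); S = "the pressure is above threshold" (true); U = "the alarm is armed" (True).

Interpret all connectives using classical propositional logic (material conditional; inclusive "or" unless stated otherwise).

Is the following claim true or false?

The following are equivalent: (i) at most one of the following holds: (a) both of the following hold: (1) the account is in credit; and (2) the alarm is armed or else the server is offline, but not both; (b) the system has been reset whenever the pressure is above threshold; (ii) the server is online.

False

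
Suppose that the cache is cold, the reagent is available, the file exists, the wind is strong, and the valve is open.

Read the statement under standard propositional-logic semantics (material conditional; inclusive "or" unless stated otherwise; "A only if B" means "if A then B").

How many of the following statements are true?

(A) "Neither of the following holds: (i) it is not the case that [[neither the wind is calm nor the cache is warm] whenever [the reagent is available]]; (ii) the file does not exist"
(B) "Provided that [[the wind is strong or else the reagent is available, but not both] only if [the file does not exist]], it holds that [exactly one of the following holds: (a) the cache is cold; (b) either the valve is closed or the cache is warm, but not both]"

2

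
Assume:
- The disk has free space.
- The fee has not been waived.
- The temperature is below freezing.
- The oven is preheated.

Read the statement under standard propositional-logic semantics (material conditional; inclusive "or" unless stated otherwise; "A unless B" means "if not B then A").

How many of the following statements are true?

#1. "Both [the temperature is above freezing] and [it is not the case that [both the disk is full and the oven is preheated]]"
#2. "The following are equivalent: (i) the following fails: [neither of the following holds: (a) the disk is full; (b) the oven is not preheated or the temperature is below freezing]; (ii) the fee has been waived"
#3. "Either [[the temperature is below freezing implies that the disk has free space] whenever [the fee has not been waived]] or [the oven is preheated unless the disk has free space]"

Let R = "the temperature is below freezing" (True), P = "the disk is full" (False), S = "the oven is preheated" (True), Q = "the fee has been waived" (False).

#1: Parsed as not R and not (P and S)

not R = not True = False
P and S = False and True = False
not (P and S) = not False = True
not R and not (P and S) = False and True = False
Hence #1 is false.

#2: In symbols: not (P nor (not S or R)) iff Q

not S = not True = False
not S or R = False or True = True
P nor (not S or R) = False nor True = False
not (P nor (not S or R)) = not False = True
not (P nor (not S or R)) iff Q = True iff False = False
So #2 is false.

#3: This is (not Q -> (R -> not P)) or (S or not P).

not Q = not False = True
not P = not False = True
R -> not P = True -> True = True
not Q -> (R -> not P) = True -> True = True
not P = not False = True
S or not P = True or True = True
(not Q -> (R -> not P)) or (S or not P) = True or True = True
Hence #3 is true.

1 of the 3 statements is true (#3).

1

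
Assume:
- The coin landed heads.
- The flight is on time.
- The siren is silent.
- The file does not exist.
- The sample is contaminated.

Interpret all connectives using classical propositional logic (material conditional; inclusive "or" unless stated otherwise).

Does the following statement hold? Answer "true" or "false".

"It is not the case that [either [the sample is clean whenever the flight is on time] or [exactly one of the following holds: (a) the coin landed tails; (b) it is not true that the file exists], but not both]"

false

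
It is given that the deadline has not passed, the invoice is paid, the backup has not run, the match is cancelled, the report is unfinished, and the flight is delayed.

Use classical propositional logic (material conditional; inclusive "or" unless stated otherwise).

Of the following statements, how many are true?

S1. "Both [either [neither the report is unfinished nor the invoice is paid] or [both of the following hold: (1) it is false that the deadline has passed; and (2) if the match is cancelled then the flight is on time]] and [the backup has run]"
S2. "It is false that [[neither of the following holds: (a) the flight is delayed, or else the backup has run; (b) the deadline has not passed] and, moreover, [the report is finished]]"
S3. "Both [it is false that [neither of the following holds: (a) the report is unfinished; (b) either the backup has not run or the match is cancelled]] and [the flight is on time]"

1

Let V = "the report is finished" (F), S = "the invoice is paid" (T), U = "the deadline has passed" (F), M = "the match is cancelled" (T), D = "the flight is delayed" (T), P = "the backup has run" (F).

S1: Formalization: ((¬V ↓ S) ∨ (¬U ∧ (M → ¬D))) ∧ P

¬V = ¬F = T
¬V ↓ S = T ↓ T = F
¬U = ¬F = T
¬D = ¬T = F
M → ¬D = T → F = F
¬U ∧ (M → ¬D) = T ∧ F = F
(¬V ↓ S) ∨ (¬U ∧ (M → ¬D)) = F ∨ F = F
((¬V ↓ S) ∨ (¬U ∧ (M → ¬D))) ∧ P = F ∧ F = F
Thus S1 is false.

S2: In symbols: ¬(((D ∨ P) ↓ ¬U) ∧ V)

D ∨ P = T ∨ F = T
¬U = ¬F = T
(D ∨ P) ↓ ¬U = T ↓ T = F
((D ∨ P) ↓ ¬U) ∧ V = F ∧ F = F
¬(((D ∨ P) ↓ ¬U) ∧ V) = ¬F = T
Thus S2 is true.

S3: In symbols: ¬(¬V ↓ (¬P ∨ M)) ∧ ¬D

¬V = ¬F = T
¬P = ¬F = T
¬P ∨ M = T ∨ T = T
¬V ↓ (¬P ∨ M) = T ↓ T = F
¬(¬V ↓ (¬P ∨ M)) = ¬F = T
¬D = ¬T = F
¬(¬V ↓ (¬P ∨ M)) ∧ ¬D = T ∧ F = F
Thus S3 is false.

Count: 1.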